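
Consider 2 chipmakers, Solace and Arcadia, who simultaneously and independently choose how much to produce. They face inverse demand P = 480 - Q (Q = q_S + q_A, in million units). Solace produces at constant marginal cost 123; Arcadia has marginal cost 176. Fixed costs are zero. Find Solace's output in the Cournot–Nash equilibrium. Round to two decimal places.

136.67

Solace's profit: π_S = (480 - Q)q_S - (123q_S). Setting ∂π_S/∂q_S = 0: 357 - 2q_S - (q_A) = 0.
Arcadia's first-order condition: 304 - 2q_A - (q_S) = 0.
So q_S = (357 - q_A)/2 and q_A = (304 - q_S)/2.
Substituting one into the other gives q_S = 410/3 and q_A = 251/3.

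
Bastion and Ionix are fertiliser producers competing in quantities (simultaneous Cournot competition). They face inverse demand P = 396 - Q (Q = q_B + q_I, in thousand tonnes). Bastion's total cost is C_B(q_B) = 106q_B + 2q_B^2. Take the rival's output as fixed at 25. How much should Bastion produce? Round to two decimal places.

44.17

With the rival's output fixed at 25, Bastion's profit is π_B = (396 - 25 - q_B)q_B - (106q_B + 2q_B²) = (371 - q_B)q_B - (106q_B + 2q_B²).
∂π_B/∂q_B = 265 - 6q_B = 0, so q_B = 265/6.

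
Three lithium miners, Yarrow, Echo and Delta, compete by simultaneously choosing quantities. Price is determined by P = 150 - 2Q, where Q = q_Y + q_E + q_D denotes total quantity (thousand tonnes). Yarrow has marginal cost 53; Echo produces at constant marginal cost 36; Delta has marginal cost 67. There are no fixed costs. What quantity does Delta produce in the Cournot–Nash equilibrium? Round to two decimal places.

Yarrow's profit: π_Y = (150 - 2Q)q_Y - (53q_Y). Setting ∂π_Y/∂q_Y = 0: 97 - 4q_Y - 2(q_E + q_D) = 0.
Echo's profit: π_E = (150 - 2Q)q_E - (36q_E). Setting ∂π_E/∂q_E = 0: 114 - 4q_E - 2(q_Y + q_D) = 0.
Delta's profit: π_D = (150 - 2Q)q_D - (67q_D). Setting ∂π_D/∂q_D = 0: 83 - 4q_D - 2(q_Y + q_E) = 0.
Adding the 3 first-order conditions: 294 − 8Q = 0, so Q = 147/4.
Back-substituting: q_Y = (97 − 147/2)/2 = 47/4, q_E = (114 − 147/2)/2 = 81/4, q_D = (83 − 147/2)/2 = 19/4.

4.75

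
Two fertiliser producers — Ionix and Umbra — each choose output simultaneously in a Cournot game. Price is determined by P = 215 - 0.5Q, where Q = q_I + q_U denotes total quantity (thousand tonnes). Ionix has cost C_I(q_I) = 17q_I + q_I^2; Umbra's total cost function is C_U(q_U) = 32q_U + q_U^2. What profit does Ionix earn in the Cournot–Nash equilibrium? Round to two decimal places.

Ionix's profit: π_I = (215 - 0.5Q)q_I - (17q_I + q_I²). Setting ∂π_I/∂q_I = 0: 198 - 3q_I - (1/2)(q_U) = 0.
Umbra's profit: π_U = (215 - 0.5Q)q_U - (32q_U + q_U²). Setting ∂π_U/∂q_U = 0: 183 - 3q_U - (1/2)(q_I) = 0.
Rearranging gives the reaction functions q_I = (198 - (1/2)q_U)/3 and q_U = (183 - (1/2)q_I)/3.
Solving the pair: q_I = 402/7, q_U = 360/7.
Price P = 215 - (1/2)·(762/7) = 1124/7.
Ionix's profit: (1124/7)·(402/7) - 17·(402/7) - (402/7)² = 4947.0612.

4947.06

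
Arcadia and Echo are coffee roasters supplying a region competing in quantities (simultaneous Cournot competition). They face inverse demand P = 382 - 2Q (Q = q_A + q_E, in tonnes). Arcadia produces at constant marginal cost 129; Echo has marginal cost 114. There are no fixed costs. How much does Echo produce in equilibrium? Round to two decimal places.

Arcadia's profit: π_A = (382 - 2Q)q_A - (129q_A). Setting ∂π_A/∂q_A = 0: 253 - 4q_A - 2(q_E) = 0.
Echo's first-order condition: 268 - 4q_E - 2(q_A) = 0.
Best responses: q_A = (253 - 2q_E)/4, q_E = (268 - 2q_A)/4.
Solving the pair: q_A = 119/3, q_E = 283/6.

47.17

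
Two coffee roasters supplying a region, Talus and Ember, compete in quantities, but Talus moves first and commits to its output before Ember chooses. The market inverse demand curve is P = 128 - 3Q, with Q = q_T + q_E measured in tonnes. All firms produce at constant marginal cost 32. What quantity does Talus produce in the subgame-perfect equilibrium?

16

The follower Ember best-responds to any q_T: π_E = (128 - 3Q)q_E - 32q_E.
∂π_E/∂q_E = 96 - 3q_T - 6q_E = 0 gives the reaction function q_E = (96 - 3q_T)/6.
The leader anticipates this reaction. Substituting into P = 128 - 3Q gives P = 80 - (3/2)q_T, so π_T = (80 - (3/2)q_T)q_T - 32q_T.
Maximising: ∂π_T/∂q_T = 48 - 3q_T = 0, giving q_T = 16.
Then q_E = (96 - 3·16)/6 = 8.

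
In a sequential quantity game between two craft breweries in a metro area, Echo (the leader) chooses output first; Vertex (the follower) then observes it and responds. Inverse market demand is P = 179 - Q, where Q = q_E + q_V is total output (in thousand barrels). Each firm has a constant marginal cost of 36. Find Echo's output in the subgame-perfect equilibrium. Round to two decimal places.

71.50

The follower Vertex best-responds to any q_E: π_V = (179 - Q)q_V - 36q_V.
Setting the follower's marginal profit to zero, 143 - q_E - 2q_V = 0, i.e. q_V = (143 - q_E)/2.
The leader anticipates this reaction. Substituting into P = 179 - Q gives P = 215/2 - (1/2)q_E, so π_E = (215/2 - (1/2)q_E)q_E - 36q_E.
Maximising: ∂π_E/∂q_E = 143/2 - q_E = 0, giving q_E = 143/2.
Then q_V = (143 - 143/2)/2 = 143/4.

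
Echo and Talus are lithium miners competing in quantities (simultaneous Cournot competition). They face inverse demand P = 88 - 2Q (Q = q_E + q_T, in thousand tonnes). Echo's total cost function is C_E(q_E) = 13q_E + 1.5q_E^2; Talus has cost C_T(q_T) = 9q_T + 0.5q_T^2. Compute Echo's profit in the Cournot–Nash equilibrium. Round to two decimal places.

171.50

Echo's profit: π_E = (88 - 2Q)q_E - (13q_E + (3/2)q_E²). Setting ∂π_E/∂q_E = 0: 75 - 7q_E - 2(q_T) = 0.
Talus's first-order condition: 79 - 5q_T - 2(q_E) = 0.
Rearranging gives the reaction functions q_E = (75 - 2q_T)/7 and q_T = (79 - 2q_E)/5.
Substituting one into the other gives q_E = 7 and q_T = 13.
Price P = 88 - 2·20 = 48.
Echo's profit: 48·7 - 13·7 - (3/2)·7² = 343/2.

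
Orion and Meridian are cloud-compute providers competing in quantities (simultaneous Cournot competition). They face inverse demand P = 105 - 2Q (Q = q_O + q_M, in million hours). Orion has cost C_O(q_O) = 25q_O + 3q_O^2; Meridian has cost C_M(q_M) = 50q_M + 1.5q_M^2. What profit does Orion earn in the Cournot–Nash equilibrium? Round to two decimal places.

232.44

Orion's profit: π_O = (105 - 2Q)q_O - (25q_O + 3q_O²). Setting ∂π_O/∂q_O = 0: 80 - 10q_O - 2(q_M) = 0.
Meridian's profit: π_M = (105 - 2Q)q_M - (50q_M + (3/2)q_M²). Setting ∂π_M/∂q_M = 0: 55 - 7q_M - 2(q_O) = 0.
Best responses: q_O = (80 - 2q_M)/10, q_M = (55 - 2q_O)/7.
Substituting one into the other gives q_O = 75/11 and q_M = 65/11.
Price P = 105 - 2·(140/11) = 875/11.
Orion's profit: (875/11)·(75/11) - 25·(75/11) - 3(75/11)² = 232.4380.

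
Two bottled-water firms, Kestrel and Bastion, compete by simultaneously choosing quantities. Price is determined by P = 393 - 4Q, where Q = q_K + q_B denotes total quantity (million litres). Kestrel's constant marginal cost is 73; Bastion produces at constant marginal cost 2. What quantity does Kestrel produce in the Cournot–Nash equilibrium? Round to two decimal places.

Kestrel's profit: π_K = (393 - 4Q)q_K - (73q_K). Setting ∂π_K/∂q_K = 0: 320 - 8q_K - 4(q_B) = 0.
Bastion's first-order condition: 391 - 8q_B - 4(q_K) = 0.
Rearranging gives the reaction functions q_K = (320 - 4q_B)/8 and q_B = (391 - 4q_K)/8.
Solving the pair: q_K = 83/4, q_B = 77/2.

20.75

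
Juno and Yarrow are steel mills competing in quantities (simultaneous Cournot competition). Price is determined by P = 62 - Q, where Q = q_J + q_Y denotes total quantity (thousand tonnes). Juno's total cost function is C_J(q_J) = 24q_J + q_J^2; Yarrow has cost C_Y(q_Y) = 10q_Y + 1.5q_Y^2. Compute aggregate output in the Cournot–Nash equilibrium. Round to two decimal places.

16.21

Juno's profit: π_J = (62 - Q)q_J - (24q_J + q_J²). Setting ∂π_J/∂q_J = 0: 38 - 4q_J - (q_Y) = 0.
Yarrow's profit: π_Y = (62 - Q)q_Y - (10q_Y + (3/2)q_Y²). Setting ∂π_Y/∂q_Y = 0: 52 - 5q_Y - (q_J) = 0.
Best responses: q_J = (38 - q_Y)/4, q_Y = (52 - q_J)/5.
Substituting one into the other gives q_J = 138/19 and q_Y = 170/19.
Total output Q = 138/19 + 170/19 = 308/19.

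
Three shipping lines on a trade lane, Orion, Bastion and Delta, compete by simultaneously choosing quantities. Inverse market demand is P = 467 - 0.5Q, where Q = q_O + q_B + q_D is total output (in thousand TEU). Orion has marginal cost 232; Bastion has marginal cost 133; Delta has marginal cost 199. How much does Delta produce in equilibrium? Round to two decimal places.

117.50

Orion's profit: π_O = (467 - 0.5Q)q_O - (232q_O). Setting ∂π_O/∂q_O = 0: 235 - q_O - (1/2)(q_B + q_D) = 0.
Bastion's first-order condition: 334 - q_B - (1/2)(q_O + q_D) = 0.
Delta's profit: π_D = (467 - 0.5Q)q_D - (199q_D). Setting ∂π_D/∂q_D = 0: 268 - q_D - (1/2)(q_O + q_B) = 0.
Adding the 3 conditions: 837 − Q − Q = 0, i.e. Q = 837/2.
Back-substituting: q_O = (235 − 837/4)/(1/2) = 103/2, q_B = (334 − 837/4)/(1/2) = 499/2, q_D = (268 − 837/4)/(1/2) = 235/2.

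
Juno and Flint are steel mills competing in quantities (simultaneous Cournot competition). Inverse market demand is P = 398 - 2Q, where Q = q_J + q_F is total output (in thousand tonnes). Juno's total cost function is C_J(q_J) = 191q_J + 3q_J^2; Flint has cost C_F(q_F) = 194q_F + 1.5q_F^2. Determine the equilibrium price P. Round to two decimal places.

317.18

Juno's profit: π_J = (398 - 2Q)q_J - (191q_J + 3q_J²). Setting ∂π_J/∂q_J = 0: 207 - 10q_J - 2(q_F) = 0.
Flint's first-order condition: 204 - 7q_F - 2(q_J) = 0.
So q_J = (207 - 2q_F)/10 and q_F = (204 - 2q_J)/7.
Substituting one into the other gives q_J = 347/22 and q_F = 271/11.
Total output Q = 889/22, so price P = 398 - 2·(889/22) = 317.1818.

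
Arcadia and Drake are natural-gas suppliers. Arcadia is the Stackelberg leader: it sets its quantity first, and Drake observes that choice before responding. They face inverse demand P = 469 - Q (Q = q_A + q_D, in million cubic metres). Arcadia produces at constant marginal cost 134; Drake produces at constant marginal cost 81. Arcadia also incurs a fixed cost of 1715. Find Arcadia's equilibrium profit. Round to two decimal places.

The follower Drake best-responds to any q_A: π_D = (469 - Q)q_D - 81q_D.
Setting the follower's marginal profit to zero, 388 - q_A - 2q_D = 0, i.e. q_D = (388 - q_A)/2.
The leader anticipates this reaction. Substituting into P = 469 - Q gives P = 275 - (1/2)q_A, so π_A = (275 - (1/2)q_A)q_A - 134q_A.
The leader's first-order condition 141 - q_A = 0 yields q_A = 141.
Then q_D = (388 - 141)/2 = 247/2.
Price P = 469 - 529/2 = 409/2.
Arcadia's profit: (409/2 - 134)·141 - 1715 = 8225.5000.

8225.50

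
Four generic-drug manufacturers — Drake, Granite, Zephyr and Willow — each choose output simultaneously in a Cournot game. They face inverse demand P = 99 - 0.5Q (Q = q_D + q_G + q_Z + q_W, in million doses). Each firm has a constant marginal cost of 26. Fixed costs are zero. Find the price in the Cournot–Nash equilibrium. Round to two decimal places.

Each firm earns π_i = (99 - 0.5Q)q_i - 26q_i.
Setting ∂π_i/∂q_i = 0 with rivals' quantities fixed: 73 - q_i - (1/2)·Σ_{j≠i} q_j = 0.
With identical firms every q_j equals q_i, so Σ_{j≠i} q_j = 3q_i and 73 = (5/2)q_i, giving q_i = 146/5.
Total output Q = 584/5, so price P = 99 - (1/2)·(584/5) = 203/5.

40.60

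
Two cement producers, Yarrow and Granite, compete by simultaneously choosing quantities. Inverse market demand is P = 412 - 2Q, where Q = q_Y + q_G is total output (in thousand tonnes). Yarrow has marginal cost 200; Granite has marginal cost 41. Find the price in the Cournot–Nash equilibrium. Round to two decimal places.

Yarrow's profit: π_Y = (412 - 2Q)q_Y - (200q_Y). Setting ∂π_Y/∂q_Y = 0: 212 - 4q_Y - 2(q_G) = 0.
Granite's first-order condition: 371 - 4q_G - 2(q_Y) = 0.
Rearranging gives the reaction functions q_Y = (212 - 2q_G)/4 and q_G = (371 - 2q_Y)/4.
Substituting one into the other gives q_Y = 53/6 and q_G = 265/3.
Total output Q = 583/6, so price P = 412 - 2·(583/6) = 653/3.

217.67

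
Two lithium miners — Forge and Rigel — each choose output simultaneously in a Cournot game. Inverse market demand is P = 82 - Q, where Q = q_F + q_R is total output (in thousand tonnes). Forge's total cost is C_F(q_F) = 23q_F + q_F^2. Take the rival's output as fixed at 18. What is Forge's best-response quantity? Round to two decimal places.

With the rival's output fixed at 18, Forge's profit is π_F = (82 - 18 - q_F)q_F - (23q_F + q_F²) = (64 - q_F)q_F - (23q_F + q_F²).
∂π_F/∂q_F = 41 - 4q_F = 0, so q_F = 41/4.

10.25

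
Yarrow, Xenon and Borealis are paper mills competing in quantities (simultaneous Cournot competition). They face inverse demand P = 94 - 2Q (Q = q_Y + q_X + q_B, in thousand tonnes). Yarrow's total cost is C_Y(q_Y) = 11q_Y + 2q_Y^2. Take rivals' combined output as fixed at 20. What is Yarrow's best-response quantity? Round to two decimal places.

5.38

With rivals' combined output fixed at 20, Yarrow's profit is π_Y = (94 - 2·20 - 2q_Y)q_Y - (11q_Y + 2q_Y²) = (54 - 2q_Y)q_Y - (11q_Y + 2q_Y²).
∂π_Y/∂q_Y = 43 - 8q_Y = 0, so q_Y = 43/8.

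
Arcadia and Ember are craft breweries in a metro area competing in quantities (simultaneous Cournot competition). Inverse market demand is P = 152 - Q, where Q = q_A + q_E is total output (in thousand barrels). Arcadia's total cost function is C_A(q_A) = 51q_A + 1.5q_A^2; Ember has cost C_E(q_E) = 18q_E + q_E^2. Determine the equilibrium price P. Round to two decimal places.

107.84

Arcadia's profit: π_A = (152 - Q)q_A - (51q_A + (3/2)q_A²). Setting ∂π_A/∂q_A = 0: 101 - 5q_A - (q_E) = 0.
Ember's first-order condition: 134 - 4q_E - (q_A) = 0.
Best responses: q_A = (101 - q_E)/5, q_E = (134 - q_A)/4.
Solving the pair: q_A = 270/19, q_E = 569/19.
Total output Q = 839/19, so price P = 152 - 839/19 = 107.8421.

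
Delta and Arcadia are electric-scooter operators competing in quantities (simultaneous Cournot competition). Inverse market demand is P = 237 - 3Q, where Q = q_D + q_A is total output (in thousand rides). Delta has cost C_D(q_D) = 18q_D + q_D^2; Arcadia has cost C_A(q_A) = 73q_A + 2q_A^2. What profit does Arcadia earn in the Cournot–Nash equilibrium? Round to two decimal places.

Delta's profit: π_D = (237 - 3Q)q_D - (18q_D + q_D²). Setting ∂π_D/∂q_D = 0: 219 - 8q_D - 3(q_A) = 0.
Arcadia's first-order condition: 164 - 10q_A - 3(q_D) = 0.
Rearranging gives the reaction functions q_D = (219 - 3q_A)/8 and q_A = (164 - 3q_D)/10.
Solving the pair: q_D = 1698/71, q_A = 655/71.
Price P = 237 - 3·33.1408 = 137.5775.
Arcadia's profit: 137.5775·(655/71) - 73·(655/71) - 2(655/71)² = 425.5356.

425.54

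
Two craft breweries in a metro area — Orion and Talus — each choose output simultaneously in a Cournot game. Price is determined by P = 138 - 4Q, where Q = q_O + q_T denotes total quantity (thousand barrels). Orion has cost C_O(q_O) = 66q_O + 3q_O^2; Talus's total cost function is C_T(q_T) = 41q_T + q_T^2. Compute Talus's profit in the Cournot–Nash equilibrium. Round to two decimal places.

372.30

Orion's profit: π_O = (138 - 4Q)q_O - (66q_O + 3q_O²). Setting ∂π_O/∂q_O = 0: 72 - 14q_O - 4(q_T) = 0.
Talus's first-order condition: 97 - 10q_T - 4(q_O) = 0.
So q_O = (72 - 4q_T)/14 and q_T = (97 - 4q_O)/10.
Solving the pair: q_O = 83/31, q_T = 535/62.
Price P = 138 - 4·(701/62) = 92.7742.
Talus's profit: 92.7742·(535/62) - 41·(535/62) - (535/62)² = 372.3010.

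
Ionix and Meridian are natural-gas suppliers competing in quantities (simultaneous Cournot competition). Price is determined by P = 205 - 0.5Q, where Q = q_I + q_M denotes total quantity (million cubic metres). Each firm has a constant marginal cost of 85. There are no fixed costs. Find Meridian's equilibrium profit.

Each firm earns π_i = (205 - 0.5Q)q_i - 85q_i.
Setting ∂π_i/∂q_i = 0 with rivals' quantities fixed: 120 - q_i - (1/2)q_j = 0.
With identical firms every q_j equals q_i, so q_j = q_i and 120 = (3/2)q_i, giving q_i = 80.
Price P = 205 - (1/2)·160 = 125.
Meridian's profit: (125 - 85)·80 = 3200.

3200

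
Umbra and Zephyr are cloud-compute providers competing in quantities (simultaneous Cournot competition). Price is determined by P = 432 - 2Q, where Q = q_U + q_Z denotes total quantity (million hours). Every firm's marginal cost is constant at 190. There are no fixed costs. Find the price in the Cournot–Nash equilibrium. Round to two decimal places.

270.67

Each firm earns π_i = (432 - 2Q)q_i - 190q_i.
First-order condition (treating rivals' output as given): 242 - 4q_i - 2q_j = 0.
With identical firms every q_j equals q_i, so q_j = q_i and 242 = 6q_i, giving q_i = 121/3.
Total output Q = 242/3, so price P = 432 - 2·(242/3) = 812/3.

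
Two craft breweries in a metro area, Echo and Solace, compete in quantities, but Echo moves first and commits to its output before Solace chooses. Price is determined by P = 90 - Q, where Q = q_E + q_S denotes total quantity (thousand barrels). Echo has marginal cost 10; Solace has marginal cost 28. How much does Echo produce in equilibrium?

Solve by backward induction. Given q_E, the follower Solace maximises π_S = (90 - q_E - q_S)q_S - 28q_S.
Setting the follower's marginal profit to zero, 62 - q_E - 2q_S = 0, i.e. q_S = (62 - q_E)/2.
The leader anticipates this reaction. Substituting into P = 90 - Q gives P = 59 - (1/2)q_E, so π_E = (59 - (1/2)q_E)q_E - 10q_E.
Maximising: ∂π_E/∂q_E = 49 - q_E = 0, giving q_E = 49.
Then q_S = (62 - 49)/2 = 13/2.

49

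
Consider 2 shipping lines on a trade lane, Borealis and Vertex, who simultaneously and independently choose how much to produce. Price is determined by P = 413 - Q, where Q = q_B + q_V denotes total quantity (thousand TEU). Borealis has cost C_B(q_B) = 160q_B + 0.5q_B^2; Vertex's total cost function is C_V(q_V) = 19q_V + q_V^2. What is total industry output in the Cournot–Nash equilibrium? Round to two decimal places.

Borealis's profit: π_B = (413 - Q)q_B - (160q_B + (1/2)q_B²). Setting ∂π_B/∂q_B = 0: 253 - 3q_B - (q_V) = 0.
Vertex's first-order condition: 394 - 4q_V - (q_B) = 0.
Best responses: q_B = (253 - q_V)/3, q_V = (394 - q_B)/4.
Solving the pair: q_B = 618/11, q_V = 929/11.
Total output Q = 618/11 + 929/11 = 1547/11.

140.64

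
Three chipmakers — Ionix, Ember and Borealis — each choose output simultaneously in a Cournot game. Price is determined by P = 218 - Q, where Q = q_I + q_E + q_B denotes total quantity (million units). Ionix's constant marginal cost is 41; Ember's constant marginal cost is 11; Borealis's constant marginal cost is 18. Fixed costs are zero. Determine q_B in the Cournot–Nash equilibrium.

54

Ionix's profit: π_I = (218 - Q)q_I - (41q_I). Setting ∂π_I/∂q_I = 0: 177 - 2q_I - (q_E + q_B) = 0.
Ember's first-order condition: 207 - 2q_E - (q_I + q_B) = 0.
Borealis's profit: π_B = (218 - Q)q_B - (18q_B). Setting ∂π_B/∂q_B = 0: 200 - 2q_B - (q_I + q_E) = 0.
Summing all 3 equations gives 584 − 4Q = 0, hence Q = 146.
Back-substituting: q_I = (177 − 146) = 31, q_E = (207 − 146) = 61, q_B = (200 − 146) = 54.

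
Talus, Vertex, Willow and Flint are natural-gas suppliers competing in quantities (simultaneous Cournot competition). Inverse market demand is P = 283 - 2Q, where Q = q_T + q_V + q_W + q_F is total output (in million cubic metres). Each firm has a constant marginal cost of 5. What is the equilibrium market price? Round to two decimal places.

A representative firm's profit is π_i = q_i(283 - 2Q) - 5q_i.
Setting ∂π_i/∂q_i = 0 with rivals' quantities fixed: 278 - 4q_i - 2·Σ_{j≠i} q_j = 0.
By symmetry each firm produces the same amount; substituting Σ_{j≠i} q_j = 3q_i yields q_i = 278/10 = 139/5.
Total output Q = 556/5, so price P = 283 - 2·(556/5) = 303/5.

60.60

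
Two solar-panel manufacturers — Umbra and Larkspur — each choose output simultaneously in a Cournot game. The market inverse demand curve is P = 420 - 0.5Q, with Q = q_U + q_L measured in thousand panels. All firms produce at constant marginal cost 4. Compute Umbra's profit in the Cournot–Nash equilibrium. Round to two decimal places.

38456.89

A representative firm's profit is π_i = q_i(420 - 0.5Q) - 4q_i.
Setting ∂π_i/∂q_i = 0 with rivals' quantities fixed: 416 - q_i - (1/2)q_j = 0.
By symmetry each firm produces the same amount; substituting q_j = q_i yields q_i = 416/(3/2) = 832/3.
Price P = 420 - (1/2)·(1664/3) = 428/3.
Umbra's profit: (428/3 - 4)·(832/3) = 38456.8889.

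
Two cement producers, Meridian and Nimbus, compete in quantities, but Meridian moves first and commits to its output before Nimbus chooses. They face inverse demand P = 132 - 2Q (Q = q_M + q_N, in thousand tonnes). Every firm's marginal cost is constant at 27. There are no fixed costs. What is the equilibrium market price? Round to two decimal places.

53.25

The follower Nimbus best-responds to any q_M: π_N = (132 - 2Q)q_N - 27q_N.
∂π_N/∂q_N = 105 - 2q_M - 4q_N = 0 gives the reaction function q_N = (105 - 2q_M)/4.
Meridian substitutes q_N(q_M) into its own profit: π_M = q_M(132 - 2q_M - (105 - 2q_M)/2) - 27q_M = (159/2 - q_M)q_M - 27q_M.
Maximising: ∂π_M/∂q_M = 105/2 - 2q_M = 0, giving q_M = 105/4.
Then q_N = (105 - 2·(105/4))/4 = 105/8.
Total output Q = 315/8, so price P = 132 - 2·(315/8) = 213/4.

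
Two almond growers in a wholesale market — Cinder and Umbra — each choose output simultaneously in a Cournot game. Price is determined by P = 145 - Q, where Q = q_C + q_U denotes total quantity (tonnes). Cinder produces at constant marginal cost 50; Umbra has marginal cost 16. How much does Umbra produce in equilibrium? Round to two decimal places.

54.33

Cinder's profit: π_C = (145 - Q)q_C - (50q_C). Setting ∂π_C/∂q_C = 0: 95 - 2q_C - (q_U) = 0.
Umbra's first-order condition: 129 - 2q_U - (q_C) = 0.
Rearranging gives the reaction functions q_C = (95 - q_U)/2 and q_U = (129 - q_C)/2.
Substituting one into the other gives q_C = 61/3 and q_U = 163/3.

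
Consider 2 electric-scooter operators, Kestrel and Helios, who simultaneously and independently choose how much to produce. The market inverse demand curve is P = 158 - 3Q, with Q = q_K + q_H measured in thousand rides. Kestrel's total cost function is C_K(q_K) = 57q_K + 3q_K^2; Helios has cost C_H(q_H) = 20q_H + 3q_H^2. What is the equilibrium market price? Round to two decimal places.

Kestrel's profit: π_K = (158 - 3Q)q_K - (57q_K + 3q_K²). Setting ∂π_K/∂q_K = 0: 101 - 12q_K - 3(q_H) = 0.
Helios's profit: π_H = (158 - 3Q)q_H - (20q_H + 3q_H²). Setting ∂π_H/∂q_H = 0: 138 - 12q_H - 3(q_K) = 0.
So q_K = (101 - 3q_H)/12 and q_H = (138 - 3q_K)/12.
Solving the pair: q_K = 266/45, q_H = 451/45.
Total output Q = 239/15, so price P = 158 - 3·(239/15) = 551/5.

110.20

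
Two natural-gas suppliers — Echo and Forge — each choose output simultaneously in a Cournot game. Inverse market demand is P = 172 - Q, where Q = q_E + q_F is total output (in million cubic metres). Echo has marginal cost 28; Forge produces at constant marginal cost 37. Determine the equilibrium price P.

79

Echo's profit: π_E = (172 - Q)q_E - (28q_E). Setting ∂π_E/∂q_E = 0: 144 - 2q_E - (q_F) = 0.
Forge's first-order condition: 135 - 2q_F - (q_E) = 0.
Rearranging gives the reaction functions q_E = (144 - q_F)/2 and q_F = (135 - q_E)/2.
Substituting one into the other gives q_E = 51 and q_F = 42.
Total output Q = 93, so price P = 172 - 93 = 79.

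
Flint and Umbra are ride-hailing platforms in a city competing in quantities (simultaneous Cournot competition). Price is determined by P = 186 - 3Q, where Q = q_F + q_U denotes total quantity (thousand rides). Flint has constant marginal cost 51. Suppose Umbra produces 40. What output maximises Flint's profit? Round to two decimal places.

2.50

With the rival's output fixed at 40, Flint's profit is π_F = (186 - 3·40 - 3q_F)q_F - (51q_F) = (66 - 3q_F)q_F - (51q_F).
∂π_F/∂q_F = 15 - 6q_F = 0, so q_F = 5/2.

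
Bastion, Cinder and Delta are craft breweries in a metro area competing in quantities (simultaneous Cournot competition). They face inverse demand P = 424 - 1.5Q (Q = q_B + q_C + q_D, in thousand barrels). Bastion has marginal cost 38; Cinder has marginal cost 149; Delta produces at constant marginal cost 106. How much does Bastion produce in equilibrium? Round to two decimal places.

Bastion's profit: π_B = (424 - 1.5Q)q_B - (38q_B). Setting ∂π_B/∂q_B = 0: 386 - 3q_B - (3/2)(q_C + q_D) = 0.
Cinder's first-order condition: 275 - 3q_C - (3/2)(q_B + q_D) = 0.
Delta's first-order condition: 318 - 3q_D - (3/2)(q_B + q_C) = 0.
Adding the 3 conditions: 979 − 3Q − 3Q = 0, i.e. Q = 979/6.
Back-substituting: q_B = (386 − 979/4)/(3/2) = 565/6, q_C = (275 − 979/4)/(3/2) = 121/6, q_D = (318 − 979/4)/(3/2) = 293/6.

94.17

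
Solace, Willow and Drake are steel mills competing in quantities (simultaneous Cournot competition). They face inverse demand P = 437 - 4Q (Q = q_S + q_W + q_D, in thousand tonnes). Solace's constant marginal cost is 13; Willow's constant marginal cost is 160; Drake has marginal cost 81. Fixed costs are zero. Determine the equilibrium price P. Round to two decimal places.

172.75

Solace's profit: π_S = (437 - 4Q)q_S - (13q_S). Setting ∂π_S/∂q_S = 0: 424 - 8q_S - 4(q_W + q_D) = 0.
Willow's first-order condition: 277 - 8q_W - 4(q_S + q_D) = 0.
Drake's first-order condition: 356 - 8q_D - 4(q_S + q_W) = 0.
Adding the 3 conditions: 1057 − 8Q − 8Q = 0, i.e. Q = 1057/16.
Back-substituting: q_S = (424 − 1057/4)/4 = 639/16, q_W = (277 − 1057/4)/4 = 51/16, q_D = (356 − 1057/4)/4 = 367/16.
Total output Q = 1057/16, so price P = 437 - 4·(1057/16) = 691/4.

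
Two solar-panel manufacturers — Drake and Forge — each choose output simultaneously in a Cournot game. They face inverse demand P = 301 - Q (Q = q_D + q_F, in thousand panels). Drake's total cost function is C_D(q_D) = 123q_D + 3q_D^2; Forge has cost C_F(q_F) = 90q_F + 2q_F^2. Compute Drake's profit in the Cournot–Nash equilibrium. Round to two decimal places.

1329.92

Drake's profit: π_D = (301 - Q)q_D - (123q_D + 3q_D²). Setting ∂π_D/∂q_D = 0: 178 - 8q_D - (q_F) = 0.
Forge's profit: π_F = (301 - Q)q_F - (90q_F + 2q_F²). Setting ∂π_F/∂q_F = 0: 211 - 6q_F - (q_D) = 0.
Rearranging gives the reaction functions q_D = (178 - q_F)/8 and q_F = (211 - q_D)/6.
Substituting one into the other gives q_D = 857/47 and q_F = 1510/47.
Price P = 301 - 50.3617 = 250.6383.
Drake's profit: 250.6383·(857/47) - 123·(857/47) - 3(857/47)² = 1329.9212.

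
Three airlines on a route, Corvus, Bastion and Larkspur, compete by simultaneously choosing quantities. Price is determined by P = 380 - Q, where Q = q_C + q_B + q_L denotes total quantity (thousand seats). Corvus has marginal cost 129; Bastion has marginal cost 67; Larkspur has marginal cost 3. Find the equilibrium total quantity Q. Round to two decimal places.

235.25

Corvus's profit: π_C = (380 - Q)q_C - (129q_C). Setting ∂π_C/∂q_C = 0: 251 - 2q_C - (q_B + q_L) = 0.
Bastion's profit: π_B = (380 - Q)q_B - (67q_B). Setting ∂π_B/∂q_B = 0: 313 - 2q_B - (q_C + q_L) = 0.
Larkspur's profit: π_L = (380 - Q)q_L - (3q_L). Setting ∂π_L/∂q_L = 0: 377 - 2q_L - (q_C + q_B) = 0.
Adding the 3 first-order conditions: 941 − 4Q = 0, so Q = 941/4.
Back-substituting: q_C = (251 − 941/4) = 63/4, q_B = (313 − 941/4) = 311/4, q_L = (377 − 941/4) = 567/4.
Total output Q = 63/4 + 311/4 + 567/4 = 941/4.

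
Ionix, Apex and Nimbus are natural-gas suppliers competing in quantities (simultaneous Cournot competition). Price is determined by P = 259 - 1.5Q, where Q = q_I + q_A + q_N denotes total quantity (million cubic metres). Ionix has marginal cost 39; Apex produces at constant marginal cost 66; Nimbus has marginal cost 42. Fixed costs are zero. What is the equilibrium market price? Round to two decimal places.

101.50

Ionix's profit: π_I = (259 - 1.5Q)q_I - (39q_I). Setting ∂π_I/∂q_I = 0: 220 - 3q_I - (3/2)(q_A + q_N) = 0.
Apex's first-order condition: 193 - 3q_A - (3/2)(q_I + q_N) = 0.
Nimbus's profit: π_N = (259 - 1.5Q)q_N - (42q_N). Setting ∂π_N/∂q_N = 0: 217 - 3q_N - (3/2)(q_I + q_A) = 0.
Adding the 3 conditions: 630 − 3Q − 3Q = 0, i.e. Q = 105.
Back-substituting: q_I = (220 − 315/2)/(3/2) = 125/3, q_A = (193 − 315/2)/(3/2) = 71/3, q_N = (217 − 315/2)/(3/2) = 119/3.
Total output Q = 105, so price P = 259 - (3/2)·105 = 203/2.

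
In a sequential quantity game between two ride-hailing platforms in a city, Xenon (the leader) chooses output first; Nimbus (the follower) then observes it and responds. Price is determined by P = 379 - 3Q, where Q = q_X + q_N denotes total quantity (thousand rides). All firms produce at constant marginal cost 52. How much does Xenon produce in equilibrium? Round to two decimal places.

54.50

The follower Nimbus best-responds to any q_X: π_N = (379 - 3Q)q_N - 52q_N.
Follower FOC: 327 - 3q_X - 6q_N = 0, so q_N(q_X) = (327 - 3q_X)/6.
The leader anticipates this reaction. Substituting into P = 379 - 3Q gives P = 431/2 - (3/2)q_X, so π_X = (431/2 - (3/2)q_X)q_X - 52q_X.
The leader's first-order condition 327/2 - 3q_X = 0 yields q_X = 109/2.
Then q_N = (327 - 3·(109/2))/6 = 109/4.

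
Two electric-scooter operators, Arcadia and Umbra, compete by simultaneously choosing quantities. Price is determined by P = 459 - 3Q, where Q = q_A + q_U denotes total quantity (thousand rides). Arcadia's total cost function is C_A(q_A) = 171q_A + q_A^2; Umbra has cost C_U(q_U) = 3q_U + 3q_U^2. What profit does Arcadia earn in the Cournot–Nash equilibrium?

Arcadia's profit: π_A = (459 - 3Q)q_A - (171q_A + q_A²). Setting ∂π_A/∂q_A = 0: 288 - 8q_A - 3(q_U) = 0.
Umbra's profit: π_U = (459 - 3Q)q_U - (3q_U + 3q_U²). Setting ∂π_U/∂q_U = 0: 456 - 12q_U - 3(q_A) = 0.
So q_A = (288 - 3q_U)/8 and q_U = (456 - 3q_A)/12.
Solving the pair: q_A = 24, q_U = 32.
Price P = 459 - 3·56 = 291.
Arcadia's profit: 291·24 - 171·24 - 24² = 2304.

2304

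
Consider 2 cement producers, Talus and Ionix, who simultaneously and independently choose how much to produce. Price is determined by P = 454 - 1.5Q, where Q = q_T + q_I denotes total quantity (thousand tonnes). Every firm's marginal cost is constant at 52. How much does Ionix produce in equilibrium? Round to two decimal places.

89.33

Each firm earns π_i = (454 - 1.5Q)q_i - 52q_i.
Setting ∂π_i/∂q_i = 0 with rivals' quantities fixed: 402 - 3q_i - (3/2)q_j = 0.
By symmetry each firm produces the same amount; substituting q_j = q_i yields q_i = 402/(9/2) = 268/3.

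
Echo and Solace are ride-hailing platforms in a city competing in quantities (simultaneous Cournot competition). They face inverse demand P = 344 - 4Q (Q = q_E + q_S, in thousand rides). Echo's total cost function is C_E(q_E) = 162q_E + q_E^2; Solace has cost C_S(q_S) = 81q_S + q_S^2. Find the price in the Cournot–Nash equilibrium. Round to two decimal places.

216.86

Echo's profit: π_E = (344 - 4Q)q_E - (162q_E + q_E²). Setting ∂π_E/∂q_E = 0: 182 - 10q_E - 4(q_S) = 0.
Solace's profit: π_S = (344 - 4Q)q_S - (81q_S + q_S²). Setting ∂π_S/∂q_S = 0: 263 - 10q_S - 4(q_E) = 0.
Rearranging gives the reaction functions q_E = (182 - 4q_S)/10 and q_S = (263 - 4q_E)/10.
Solving the pair: q_E = 64/7, q_S = 317/14.
Total output Q = 445/14, so price P = 344 - 4·(445/14) = 1518/7.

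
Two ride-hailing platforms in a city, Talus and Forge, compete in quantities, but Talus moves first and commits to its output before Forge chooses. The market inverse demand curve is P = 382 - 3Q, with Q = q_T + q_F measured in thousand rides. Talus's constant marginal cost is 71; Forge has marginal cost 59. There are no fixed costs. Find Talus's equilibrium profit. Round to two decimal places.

3725.04

Solve by backward induction. Given q_T, the follower Forge maximises π_F = (382 - 3q_T - 3q_F)q_F - 59q_F.
Setting the follower's marginal profit to zero, 323 - 3q_T - 6q_F = 0, i.e. q_F = (323 - 3q_T)/6.
The leader anticipates this reaction. Substituting into P = 382 - 3Q gives P = 441/2 - (3/2)q_T, so π_T = (441/2 - (3/2)q_T)q_T - 71q_T.
The leader's first-order condition 299/2 - 3q_T = 0 yields q_T = 299/6.
Then q_F = (323 - 3·(299/6))/6 = 347/12.
Price P = 382 - 3·(315/4) = 583/4.
Talus's profit: (583/4 - 71)·(299/6) = 3725.0417.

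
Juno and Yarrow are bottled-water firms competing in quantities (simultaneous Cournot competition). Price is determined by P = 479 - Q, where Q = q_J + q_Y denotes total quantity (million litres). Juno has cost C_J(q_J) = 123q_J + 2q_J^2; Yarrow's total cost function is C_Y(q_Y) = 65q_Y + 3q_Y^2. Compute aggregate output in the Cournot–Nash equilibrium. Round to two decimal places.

Juno's profit: π_J = (479 - Q)q_J - (123q_J + 2q_J²). Setting ∂π_J/∂q_J = 0: 356 - 6q_J - (q_Y) = 0.
Yarrow's first-order condition: 414 - 8q_Y - (q_J) = 0.
So q_J = (356 - q_Y)/6 and q_Y = (414 - q_J)/8.
Substituting one into the other gives q_J = 51.7872 and q_Y = 45.2766.
Total output Q = 51.7872 + 45.2766 = 97.0638.

97.06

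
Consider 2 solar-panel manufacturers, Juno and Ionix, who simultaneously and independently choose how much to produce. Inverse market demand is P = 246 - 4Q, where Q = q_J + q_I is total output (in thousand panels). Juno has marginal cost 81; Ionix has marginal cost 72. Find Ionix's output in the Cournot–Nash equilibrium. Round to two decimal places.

Juno's profit: π_J = (246 - 4Q)q_J - (81q_J). Setting ∂π_J/∂q_J = 0: 165 - 8q_J - 4(q_I) = 0.
Ionix's first-order condition: 174 - 8q_I - 4(q_J) = 0.
Best responses: q_J = (165 - 4q_I)/8, q_I = (174 - 4q_J)/8.
Solving the pair: q_J = 13, q_I = 61/4.

15.25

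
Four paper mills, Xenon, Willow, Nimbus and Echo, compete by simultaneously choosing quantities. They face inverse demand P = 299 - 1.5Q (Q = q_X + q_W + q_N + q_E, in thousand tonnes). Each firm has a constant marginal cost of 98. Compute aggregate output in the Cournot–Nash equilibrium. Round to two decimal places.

Each firm earns π_i = (299 - 1.5Q)q_i - 98q_i.
Setting ∂π_i/∂q_i = 0 with rivals' quantities fixed: 201 - 3q_i - (3/2)·Σ_{j≠i} q_j = 0.
With identical firms every q_j equals q_i, so Σ_{j≠i} q_j = 3q_i and 201 = (15/2)q_i, giving q_i = 134/5.
Total output Q = 134/5 + 134/5 + 134/5 + 134/5 = 536/5.

107.20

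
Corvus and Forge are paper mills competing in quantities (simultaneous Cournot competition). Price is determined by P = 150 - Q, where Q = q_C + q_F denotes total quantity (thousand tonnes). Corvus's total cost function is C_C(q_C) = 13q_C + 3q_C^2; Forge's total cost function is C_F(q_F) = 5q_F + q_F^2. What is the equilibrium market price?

Corvus's profit: π_C = (150 - Q)q_C - (13q_C + 3q_C²). Setting ∂π_C/∂q_C = 0: 137 - 8q_C - (q_F) = 0.
Forge's first-order condition: 145 - 4q_F - (q_C) = 0.
Best responses: q_C = (137 - q_F)/8, q_F = (145 - q_C)/4.
Substituting one into the other gives q_C = 13 and q_F = 33.
Total output Q = 46, so price P = 150 - 46 = 104.

104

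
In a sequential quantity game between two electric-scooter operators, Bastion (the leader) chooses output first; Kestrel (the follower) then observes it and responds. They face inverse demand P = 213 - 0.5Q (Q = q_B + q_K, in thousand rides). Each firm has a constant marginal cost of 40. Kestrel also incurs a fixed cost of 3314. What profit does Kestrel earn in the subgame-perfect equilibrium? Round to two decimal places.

Solve by backward induction. Given q_B, the follower Kestrel maximises π_K = (213 - (1/2)q_B - (1/2)q_K)q_K - 40q_K.
∂π_K/∂q_K = 173 - (1/2)q_B - q_K = 0 gives the reaction function q_K = (173 - (1/2)q_B).
The leader anticipates this reaction. Substituting into P = 213 - 0.5Q gives P = 253/2 - (1/4)q_B, so π_B = (253/2 - (1/4)q_B)q_B - 40q_B.
The leader's first-order condition 173/2 - (1/2)q_B = 0 yields q_B = 173.
Then q_K = (173 - (1/2)·173) = 173/2.
Price P = 213 - (1/2)·(519/2) = 333/4.
Kestrel's profit: (333/4 - 40)·(173/2) - 3314 = 427.1250.

427.13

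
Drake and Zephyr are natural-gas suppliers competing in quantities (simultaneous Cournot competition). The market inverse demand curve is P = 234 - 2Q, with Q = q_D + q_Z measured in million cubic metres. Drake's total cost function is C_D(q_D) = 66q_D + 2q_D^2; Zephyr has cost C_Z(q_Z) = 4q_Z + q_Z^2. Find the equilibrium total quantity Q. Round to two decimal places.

46.64

Drake's profit: π_D = (234 - 2Q)q_D - (66q_D + 2q_D²). Setting ∂π_D/∂q_D = 0: 168 - 8q_D - 2(q_Z) = 0.
Zephyr's first-order condition: 230 - 6q_Z - 2(q_D) = 0.
Best responses: q_D = (168 - 2q_Z)/8, q_Z = (230 - 2q_D)/6.
Substituting one into the other gives q_D = 137/11 and q_Z = 376/11.
Total output Q = 137/11 + 376/11 = 513/11.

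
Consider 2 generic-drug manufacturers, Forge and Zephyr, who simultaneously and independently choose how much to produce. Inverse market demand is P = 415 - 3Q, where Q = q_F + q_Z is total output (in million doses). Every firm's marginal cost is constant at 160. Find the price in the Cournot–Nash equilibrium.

Each firm earns π_i = (415 - 3Q)q_i - 160q_i.
First-order condition (treating rivals' output as given): 255 - 6q_i - 3q_j = 0.
With identical firms every q_j equals q_i, so q_j = q_i and 255 = 9q_i, giving q_i = 85/3.
Total output Q = 170/3, so price P = 415 - 3·(170/3) = 245.

245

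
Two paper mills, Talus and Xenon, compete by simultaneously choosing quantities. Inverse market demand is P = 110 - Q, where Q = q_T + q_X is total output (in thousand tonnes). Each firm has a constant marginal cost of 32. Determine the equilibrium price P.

Each firm earns π_i = (110 - Q)q_i - 32q_i.
Setting ∂π_i/∂q_i = 0 with rivals' quantities fixed: 78 - 2q_i - q_j = 0.
By symmetry each firm produces the same amount; substituting q_j = q_i yields q_i = 78/3 = 26.
Total output Q = 52, so price P = 110 - 52 = 58.

58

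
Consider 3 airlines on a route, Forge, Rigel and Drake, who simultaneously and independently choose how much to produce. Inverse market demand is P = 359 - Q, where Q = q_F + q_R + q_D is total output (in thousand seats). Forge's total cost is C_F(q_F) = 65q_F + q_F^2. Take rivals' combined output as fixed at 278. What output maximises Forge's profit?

With rivals' combined output fixed at 278, Forge's profit is π_F = (359 - 278 - q_F)q_F - (65q_F + q_F²) = (81 - q_F)q_F - (65q_F + q_F²).
∂π_F/∂q_F = 16 - 4q_F = 0, so q_F = 4.

4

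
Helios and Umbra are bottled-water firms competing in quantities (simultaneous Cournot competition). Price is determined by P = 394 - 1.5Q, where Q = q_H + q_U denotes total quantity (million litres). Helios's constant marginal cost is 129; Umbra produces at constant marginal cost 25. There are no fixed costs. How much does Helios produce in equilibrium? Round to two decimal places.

Helios's profit: π_H = (394 - 1.5Q)q_H - (129q_H). Setting ∂π_H/∂q_H = 0: 265 - 3q_H - (3/2)(q_U) = 0.
Umbra's first-order condition: 369 - 3q_U - (3/2)(q_H) = 0.
Rearranging gives the reaction functions q_H = (265 - (3/2)q_U)/3 and q_U = (369 - (3/2)q_H)/3.
Substituting one into the other gives q_H = 322/9 and q_U = 946/9.

35.78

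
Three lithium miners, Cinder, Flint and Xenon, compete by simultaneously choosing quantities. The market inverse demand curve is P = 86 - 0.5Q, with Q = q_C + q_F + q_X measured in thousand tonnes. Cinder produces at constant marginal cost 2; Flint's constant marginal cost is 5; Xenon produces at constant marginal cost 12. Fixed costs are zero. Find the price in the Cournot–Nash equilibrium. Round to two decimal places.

Cinder's profit: π_C = (86 - 0.5Q)q_C - (2q_C). Setting ∂π_C/∂q_C = 0: 84 - q_C - (1/2)(q_F + q_X) = 0.
Flint's first-order condition: 81 - q_F - (1/2)(q_C + q_X) = 0.
Xenon's profit: π_X = (86 - 0.5Q)q_X - (12q_X). Setting ∂π_X/∂q_X = 0: 74 - q_X - (1/2)(q_C + q_F) = 0.
Adding the 3 conditions: 239 − Q − Q = 0, i.e. Q = 239/2.
Back-substituting: q_C = (84 − 239/4)/(1/2) = 97/2, q_F = (81 − 239/4)/(1/2) = 85/2, q_X = (74 − 239/4)/(1/2) = 57/2.
Total output Q = 239/2, so price P = 86 - (1/2)·(239/2) = 105/4.

26.25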